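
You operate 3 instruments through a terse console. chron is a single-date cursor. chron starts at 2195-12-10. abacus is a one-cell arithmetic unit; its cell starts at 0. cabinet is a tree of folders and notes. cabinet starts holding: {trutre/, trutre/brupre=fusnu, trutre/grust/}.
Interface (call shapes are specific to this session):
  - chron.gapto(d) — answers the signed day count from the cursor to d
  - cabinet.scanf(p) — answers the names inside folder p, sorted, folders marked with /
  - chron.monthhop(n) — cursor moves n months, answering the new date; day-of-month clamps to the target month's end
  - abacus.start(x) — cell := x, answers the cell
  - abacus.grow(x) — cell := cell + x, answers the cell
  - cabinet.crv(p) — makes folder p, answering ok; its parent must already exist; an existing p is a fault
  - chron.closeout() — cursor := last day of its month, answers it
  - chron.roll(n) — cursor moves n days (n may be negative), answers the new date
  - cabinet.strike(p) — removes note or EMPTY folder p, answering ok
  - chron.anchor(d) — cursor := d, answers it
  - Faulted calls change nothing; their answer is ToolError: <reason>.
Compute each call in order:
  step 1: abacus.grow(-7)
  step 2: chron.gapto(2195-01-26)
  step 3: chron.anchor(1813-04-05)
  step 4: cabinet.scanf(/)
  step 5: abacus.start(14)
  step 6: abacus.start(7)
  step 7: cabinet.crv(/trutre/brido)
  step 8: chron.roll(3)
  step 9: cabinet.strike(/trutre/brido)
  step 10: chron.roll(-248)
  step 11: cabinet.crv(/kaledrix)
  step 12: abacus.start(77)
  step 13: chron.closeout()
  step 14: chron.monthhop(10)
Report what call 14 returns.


I invoke grow on x: -7, → -7.
I call gapto on d: 2195-01-26: -318.
Next I call anchor on d: 1813-04-05, giving 1813-04-05.
Next I call scanf on p: /, giving [trutre/].
I run start on x: 14: 14.
I call start on x: 7: 7.
I use crv on p: /trutre/brido, which returns ok.
Then roll on n: 3, and see 1813-04-08.
I use strike on p: /trutre/brido: ok.
Invoking roll on n: -248, → 1812-08-03.
Then crv on p: /kaledrix, and get ok.
I use start on x: 77, and observe 77.
Using closeout, yielding 1812-08-31.
Using monthhop on n: 10, and observe 1813-06-30.

Answer: 1813-06-30


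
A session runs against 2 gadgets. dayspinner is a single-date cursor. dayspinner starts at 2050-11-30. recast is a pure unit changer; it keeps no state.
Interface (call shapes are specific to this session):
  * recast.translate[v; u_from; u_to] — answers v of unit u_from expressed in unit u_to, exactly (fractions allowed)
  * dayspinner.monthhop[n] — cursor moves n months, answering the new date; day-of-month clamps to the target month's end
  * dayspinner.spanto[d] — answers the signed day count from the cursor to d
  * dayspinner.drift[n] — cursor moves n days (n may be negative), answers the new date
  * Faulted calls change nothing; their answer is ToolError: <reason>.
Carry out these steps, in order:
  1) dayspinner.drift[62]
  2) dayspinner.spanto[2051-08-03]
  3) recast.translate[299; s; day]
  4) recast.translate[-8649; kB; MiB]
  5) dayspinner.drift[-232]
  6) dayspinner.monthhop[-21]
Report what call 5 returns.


Answer: 2050-06-13

Derivation:
>>> drift n: 62
:: 2051-01-31
>>> spanto d: 2051-08-03
:: 184
>>> translate v: 299 u_from: s u_to: day
:: 299/86400
>>> translate v: -8649 u_from: kB u_to: MiB
:: -1081125/131072
>>> drift n: -232
:: 2050-06-13
>>> monthhop n: -21
:: 2048-09-13


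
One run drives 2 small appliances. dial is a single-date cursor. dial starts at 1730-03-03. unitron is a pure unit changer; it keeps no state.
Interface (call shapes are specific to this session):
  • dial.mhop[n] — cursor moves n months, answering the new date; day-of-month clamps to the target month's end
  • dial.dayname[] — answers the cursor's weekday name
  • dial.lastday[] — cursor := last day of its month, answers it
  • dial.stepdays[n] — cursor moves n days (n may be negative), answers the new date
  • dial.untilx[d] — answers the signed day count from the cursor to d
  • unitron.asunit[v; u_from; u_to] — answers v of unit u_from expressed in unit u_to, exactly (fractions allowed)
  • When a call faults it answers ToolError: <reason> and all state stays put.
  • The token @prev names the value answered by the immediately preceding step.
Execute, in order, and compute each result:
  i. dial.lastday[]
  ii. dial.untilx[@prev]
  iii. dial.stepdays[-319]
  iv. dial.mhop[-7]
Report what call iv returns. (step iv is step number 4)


Answer: 1728-10-16

Derivation:
Act: dial.lastday[]
Obs: 1730-03-31
Act: dial.untilx[d→@prev]
Obs: 0
Act: dial.stepdays[n→-319]
Obs: 1729-05-16
Act: dial.mhop[n→-7]
Obs: 1728-10-16


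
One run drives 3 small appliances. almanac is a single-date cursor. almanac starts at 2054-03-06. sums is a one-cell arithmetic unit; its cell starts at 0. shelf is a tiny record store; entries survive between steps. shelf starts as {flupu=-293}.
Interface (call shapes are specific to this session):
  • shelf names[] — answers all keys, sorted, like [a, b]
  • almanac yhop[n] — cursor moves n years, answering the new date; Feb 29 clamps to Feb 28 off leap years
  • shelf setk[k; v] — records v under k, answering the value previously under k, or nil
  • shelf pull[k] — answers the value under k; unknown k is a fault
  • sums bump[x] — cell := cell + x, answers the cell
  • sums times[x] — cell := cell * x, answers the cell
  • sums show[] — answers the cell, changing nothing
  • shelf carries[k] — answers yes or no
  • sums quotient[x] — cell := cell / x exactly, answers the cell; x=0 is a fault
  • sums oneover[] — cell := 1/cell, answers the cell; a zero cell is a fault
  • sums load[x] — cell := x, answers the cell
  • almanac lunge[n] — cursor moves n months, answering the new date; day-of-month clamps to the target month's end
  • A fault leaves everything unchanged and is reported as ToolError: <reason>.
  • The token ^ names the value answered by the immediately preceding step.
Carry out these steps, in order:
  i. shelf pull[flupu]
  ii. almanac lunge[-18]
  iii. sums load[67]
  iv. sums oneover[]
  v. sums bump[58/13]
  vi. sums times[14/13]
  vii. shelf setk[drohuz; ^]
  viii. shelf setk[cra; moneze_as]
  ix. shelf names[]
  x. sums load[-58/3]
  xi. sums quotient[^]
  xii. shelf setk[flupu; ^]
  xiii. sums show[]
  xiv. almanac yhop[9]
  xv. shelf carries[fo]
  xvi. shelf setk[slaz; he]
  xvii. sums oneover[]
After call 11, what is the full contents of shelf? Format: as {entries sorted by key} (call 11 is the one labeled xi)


Answer: {cra=moneze_as, drohuz=54586/11323, flupu=-293}

Derivation:
Act: shelf pull[flupu]
Obs: -293
Act: almanac lunge[-18]
Obs: 2052-09-06
Act: sums load[67]
Obs: 67
Act: sums oneover[]
Obs: 1/67
Act: sums bump[58/13]
Obs: 3899/871
Act: sums times[14/13]
Obs: 54586/11323
Act: shelf setk[drohuz; ^]
Obs: nil
Act: shelf setk[cra; moneze_as]
Obs: nil
Act: shelf names[]
Obs: [cra, drohuz, flupu]
Act: sums load[-58/3]
Obs: -58/3
Act: sums quotient[^]
Obs: 1
Act: shelf setk[flupu; ^]
Obs: -293
Act: sums show[]
Obs: 1
Act: almanac yhop[9]
Obs: 2061-09-06
Act: shelf carries[fo]
Obs: no
Act: shelf setk[slaz; he]
Obs: nil
Act: sums oneover[]
Obs: 1


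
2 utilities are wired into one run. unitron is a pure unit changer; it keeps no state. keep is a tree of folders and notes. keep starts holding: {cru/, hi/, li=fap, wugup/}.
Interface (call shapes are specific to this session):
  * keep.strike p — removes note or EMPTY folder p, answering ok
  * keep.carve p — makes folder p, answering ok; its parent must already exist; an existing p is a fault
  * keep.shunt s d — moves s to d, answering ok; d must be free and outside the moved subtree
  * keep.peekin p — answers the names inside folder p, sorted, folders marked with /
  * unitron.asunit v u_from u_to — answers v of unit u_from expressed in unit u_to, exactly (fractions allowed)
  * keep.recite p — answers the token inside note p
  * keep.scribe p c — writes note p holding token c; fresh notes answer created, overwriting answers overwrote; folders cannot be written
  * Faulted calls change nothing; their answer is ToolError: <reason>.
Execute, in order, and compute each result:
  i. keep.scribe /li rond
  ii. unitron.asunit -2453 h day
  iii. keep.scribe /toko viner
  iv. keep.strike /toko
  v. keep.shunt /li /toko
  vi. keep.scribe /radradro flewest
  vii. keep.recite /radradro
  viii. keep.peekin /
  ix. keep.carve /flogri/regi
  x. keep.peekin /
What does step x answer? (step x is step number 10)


[in] scribe p: /li c: rond
= overwrote
[in] asunit v: -2453 u_from: h u_to: day
= -2453/24
[in] scribe p: /toko c: viner
= created
[in] strike p: /toko
= ok
[in] shunt s: /li d: /toko
= ok
[in] scribe p: /radradro c: flewest
= created
[in] recite p: /radradro
= flewest
[in] peekin p: /
= [cru/, hi/, radradro, toko, wugup/]
[in] carve p: /flogri/regi
= ToolError: no parent
[in] peekin p: /
= [cru/, hi/, radradro, toko, wugup/]

Answer: [cru/, hi/, radradro, toko, wugup/]


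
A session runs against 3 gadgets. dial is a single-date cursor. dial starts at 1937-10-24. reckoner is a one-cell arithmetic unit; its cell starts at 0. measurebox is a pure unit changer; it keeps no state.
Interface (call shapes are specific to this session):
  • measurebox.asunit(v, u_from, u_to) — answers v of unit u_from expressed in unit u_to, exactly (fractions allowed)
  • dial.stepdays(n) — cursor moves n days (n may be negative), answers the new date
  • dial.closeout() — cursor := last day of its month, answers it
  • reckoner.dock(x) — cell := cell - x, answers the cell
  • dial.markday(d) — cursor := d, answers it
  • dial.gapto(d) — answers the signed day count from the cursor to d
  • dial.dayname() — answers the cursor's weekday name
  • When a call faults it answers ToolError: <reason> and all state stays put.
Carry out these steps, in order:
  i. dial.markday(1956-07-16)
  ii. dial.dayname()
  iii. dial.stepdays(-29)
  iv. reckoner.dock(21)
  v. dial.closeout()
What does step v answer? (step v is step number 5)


>>> markday d='1956-07-16'
[out] 1956-07-16
>>> dayname
[out] Monday
>>> stepdays n='-29'
[out] 1956-06-17
>>> dock x='21'
[out] -21
>>> closeout
[out] 1956-06-30

Answer: 1956-06-30


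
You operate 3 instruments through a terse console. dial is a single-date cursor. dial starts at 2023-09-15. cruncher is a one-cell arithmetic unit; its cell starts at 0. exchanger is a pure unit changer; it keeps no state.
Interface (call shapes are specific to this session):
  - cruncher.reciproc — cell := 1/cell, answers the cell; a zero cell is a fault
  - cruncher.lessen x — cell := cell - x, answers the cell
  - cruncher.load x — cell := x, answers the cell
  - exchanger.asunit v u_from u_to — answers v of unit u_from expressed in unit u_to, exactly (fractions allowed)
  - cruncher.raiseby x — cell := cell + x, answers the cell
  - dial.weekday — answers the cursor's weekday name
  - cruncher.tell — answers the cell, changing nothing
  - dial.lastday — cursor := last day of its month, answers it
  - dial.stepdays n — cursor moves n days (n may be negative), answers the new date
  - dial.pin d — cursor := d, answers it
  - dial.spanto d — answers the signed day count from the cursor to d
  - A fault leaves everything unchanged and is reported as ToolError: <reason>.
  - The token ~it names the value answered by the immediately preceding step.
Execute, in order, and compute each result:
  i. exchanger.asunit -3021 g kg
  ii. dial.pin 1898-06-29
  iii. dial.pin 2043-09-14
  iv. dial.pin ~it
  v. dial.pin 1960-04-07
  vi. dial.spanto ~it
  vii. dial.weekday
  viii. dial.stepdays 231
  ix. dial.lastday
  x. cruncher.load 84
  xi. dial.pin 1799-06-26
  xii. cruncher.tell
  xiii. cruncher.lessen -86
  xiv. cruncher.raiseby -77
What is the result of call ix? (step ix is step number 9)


Answer: 1960-11-30

Derivation:
>>> exchanger.asunit v→-3021 u_from→g u_to→kg
= -3021/1000
>>> dial.pin d→1898-06-29
= 1898-06-29
>>> dial.pin d→2043-09-14
= 2043-09-14
>>> dial.pin d→~it
= 2043-09-14
>>> dial.pin d→1960-04-07
= 1960-04-07
>>> dial.spanto d→~it
= 0
>>> dial.weekday
= Thursday
>>> dial.stepdays n→231
= 1960-11-24
>>> dial.lastday
= 1960-11-30
>>> cruncher.load x→84
= 84
>>> dial.pin d→1799-06-26
= 1799-06-26
>>> cruncher.tell
= 84
>>> cruncher.lessen x→-86
= 170
>>> cruncher.raiseby x→-77
= 93


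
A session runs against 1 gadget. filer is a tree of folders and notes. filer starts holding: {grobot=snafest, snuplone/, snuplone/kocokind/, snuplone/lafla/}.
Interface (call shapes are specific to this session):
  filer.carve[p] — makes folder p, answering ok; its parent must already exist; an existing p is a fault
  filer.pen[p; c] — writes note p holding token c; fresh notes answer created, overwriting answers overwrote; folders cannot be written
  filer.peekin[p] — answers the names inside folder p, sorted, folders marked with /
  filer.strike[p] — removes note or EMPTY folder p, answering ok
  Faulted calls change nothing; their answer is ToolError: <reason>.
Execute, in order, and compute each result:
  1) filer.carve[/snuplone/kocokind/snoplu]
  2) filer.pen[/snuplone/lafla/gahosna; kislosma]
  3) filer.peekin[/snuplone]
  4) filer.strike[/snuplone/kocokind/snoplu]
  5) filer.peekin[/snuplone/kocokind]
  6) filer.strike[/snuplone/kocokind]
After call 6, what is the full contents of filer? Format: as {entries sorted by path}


CALL carve[p→/snuplone/kocokind/snoplu]
RET  ok
CALL pen[p→/snuplone/lafla/gahosna; c→kislosma]
RET  created
CALL peekin[p→/snuplone]
RET  [kocokind/, lafla/]
CALL strike[p→/snuplone/kocokind/snoplu]
RET  ok
CALL peekin[p→/snuplone/kocokind]
RET  []
CALL strike[p→/snuplone/kocokind]
RET  ok

Answer: {grobot=snafest, snuplone/, snuplone/lafla/, snuplone/lafla/gahosna=kislosma}


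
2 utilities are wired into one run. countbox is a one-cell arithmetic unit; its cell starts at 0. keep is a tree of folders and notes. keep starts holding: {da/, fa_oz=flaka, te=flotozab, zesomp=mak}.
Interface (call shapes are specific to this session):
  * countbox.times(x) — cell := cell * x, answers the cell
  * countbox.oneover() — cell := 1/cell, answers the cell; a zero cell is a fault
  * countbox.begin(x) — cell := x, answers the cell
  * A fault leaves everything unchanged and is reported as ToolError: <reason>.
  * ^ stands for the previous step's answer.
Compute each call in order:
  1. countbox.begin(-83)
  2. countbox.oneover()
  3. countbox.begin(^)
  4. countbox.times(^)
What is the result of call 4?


Answer: 1/6889

Derivation:
Invoking countbox.begin with -83, which returns -83.
I run countbox.oneover: -1/83.
I run countbox.begin with ^, and see -1/83.
I use countbox.times with ^, and see 1/6889.


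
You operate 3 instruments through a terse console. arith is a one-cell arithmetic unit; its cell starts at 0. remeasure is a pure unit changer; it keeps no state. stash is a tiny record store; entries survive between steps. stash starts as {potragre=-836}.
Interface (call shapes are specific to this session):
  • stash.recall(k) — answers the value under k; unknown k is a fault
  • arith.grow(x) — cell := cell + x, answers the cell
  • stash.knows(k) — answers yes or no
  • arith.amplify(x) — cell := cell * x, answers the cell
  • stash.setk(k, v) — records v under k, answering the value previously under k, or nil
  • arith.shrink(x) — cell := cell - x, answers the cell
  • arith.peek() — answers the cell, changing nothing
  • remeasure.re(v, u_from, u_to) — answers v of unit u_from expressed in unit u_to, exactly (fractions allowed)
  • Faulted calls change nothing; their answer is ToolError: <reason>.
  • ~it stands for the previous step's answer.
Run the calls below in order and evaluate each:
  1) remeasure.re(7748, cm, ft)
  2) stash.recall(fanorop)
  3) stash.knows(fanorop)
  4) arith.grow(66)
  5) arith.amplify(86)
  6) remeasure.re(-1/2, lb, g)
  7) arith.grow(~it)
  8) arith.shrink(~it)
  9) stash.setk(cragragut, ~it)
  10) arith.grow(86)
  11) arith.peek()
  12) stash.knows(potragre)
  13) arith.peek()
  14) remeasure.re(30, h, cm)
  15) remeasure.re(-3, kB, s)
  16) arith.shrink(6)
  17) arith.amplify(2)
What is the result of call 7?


Answer: 1089840763/200000

Derivation:
CALL remeasure.re[v: 7748; u_from: cm; u_to: ft]
RET  96850/381
CALL stash.recall[k: fanorop]
RET  ToolError: no such key fanorop
CALL stash.knows[k: fanorop]
RET  no
CALL arith.grow[x: 66]
RET  66
CALL arith.amplify[x: 86]
RET  5676
CALL remeasure.re[v: -1/2; u_from: lb; u_to: g]
RET  -45359237/200000
CALL arith.grow[x: ~it]
RET  1089840763/200000
CALL arith.shrink[x: ~it]
RET  0
CALL stash.setk[k: cragragut; v: ~it]
RET  nil
CALL arith.grow[x: 86]
RET  86
CALL arith.peek[]
RET  86
CALL stash.knows[k: potragre]
RET  yes
CALL arith.peek[]
RET  86
CALL remeasure.re[v: 30; u_from: h; u_to: cm]
RET  ToolError: incompatible units
CALL remeasure.re[v: -3; u_from: kB; u_to: s]
RET  ToolError: incompatible units
CALL arith.shrink[x: 6]
RET  80
CALL arith.amplify[x: 2]
RET  160


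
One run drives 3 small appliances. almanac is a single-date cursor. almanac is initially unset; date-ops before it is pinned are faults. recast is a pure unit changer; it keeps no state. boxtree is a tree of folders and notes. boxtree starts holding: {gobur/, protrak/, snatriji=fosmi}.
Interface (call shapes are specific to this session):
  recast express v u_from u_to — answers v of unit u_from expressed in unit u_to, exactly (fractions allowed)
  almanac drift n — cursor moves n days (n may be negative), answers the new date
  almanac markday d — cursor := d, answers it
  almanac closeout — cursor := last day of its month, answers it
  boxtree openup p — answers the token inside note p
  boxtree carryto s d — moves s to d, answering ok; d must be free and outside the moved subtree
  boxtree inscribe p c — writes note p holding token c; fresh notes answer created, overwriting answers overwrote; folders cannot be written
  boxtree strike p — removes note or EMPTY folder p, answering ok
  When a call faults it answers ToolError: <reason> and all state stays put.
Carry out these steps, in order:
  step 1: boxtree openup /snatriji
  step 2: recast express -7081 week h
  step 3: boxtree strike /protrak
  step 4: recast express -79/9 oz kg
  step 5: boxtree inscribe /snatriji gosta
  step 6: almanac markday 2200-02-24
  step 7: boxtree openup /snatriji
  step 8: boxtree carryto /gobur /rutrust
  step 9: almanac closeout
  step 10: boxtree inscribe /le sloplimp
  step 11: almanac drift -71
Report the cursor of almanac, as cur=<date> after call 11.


I use boxtree openup with p: /snatriji, giving fosmi.
Invoking recast express with v: -7081, u_from: week, u_to: h: -1189608.
I invoke boxtree strike with p: /protrak, giving ok.
I use recast express with v: -79/9, u_from: oz, u_to: kg, — result: -3583379723/14400000000.
Using boxtree inscribe with p: /snatriji, c: gosta, which returns overwrote.
Using almanac markday with d: 2200-02-24, and see 2200-02-24.
Using boxtree openup with p: /snatriji, → gosta.
Calling boxtree carryto with s: /gobur, d: /rutrust, and get ok.
I try almanac closeout, and get 2200-02-28.
Next I call boxtree inscribe with p: /le, c: sloplimp, yielding created.
Then almanac drift with n: -71, and see 2199-12-19.

Answer: cur=2199-12-19


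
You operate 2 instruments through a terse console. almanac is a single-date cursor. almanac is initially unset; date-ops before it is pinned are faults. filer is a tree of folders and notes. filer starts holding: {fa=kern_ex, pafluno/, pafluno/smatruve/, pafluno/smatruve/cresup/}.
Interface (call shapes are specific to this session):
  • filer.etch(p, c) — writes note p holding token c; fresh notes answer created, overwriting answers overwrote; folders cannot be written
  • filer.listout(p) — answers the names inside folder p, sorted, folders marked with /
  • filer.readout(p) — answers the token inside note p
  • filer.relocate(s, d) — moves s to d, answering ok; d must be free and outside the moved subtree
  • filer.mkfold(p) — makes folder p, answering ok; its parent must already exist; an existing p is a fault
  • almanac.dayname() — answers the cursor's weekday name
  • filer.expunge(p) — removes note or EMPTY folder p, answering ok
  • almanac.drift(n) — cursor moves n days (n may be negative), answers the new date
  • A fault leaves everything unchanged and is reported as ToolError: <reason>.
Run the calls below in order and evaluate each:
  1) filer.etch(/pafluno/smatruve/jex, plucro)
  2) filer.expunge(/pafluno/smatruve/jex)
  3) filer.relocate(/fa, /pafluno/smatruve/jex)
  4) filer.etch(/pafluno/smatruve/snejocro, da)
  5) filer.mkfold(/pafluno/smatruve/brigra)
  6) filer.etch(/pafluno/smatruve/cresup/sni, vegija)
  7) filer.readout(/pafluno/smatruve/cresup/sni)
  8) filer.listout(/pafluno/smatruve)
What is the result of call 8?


I invoke filer.etch with p→/pafluno/smatruve/jex, c→plucro, → created.
Calling filer.expunge with p→/pafluno/smatruve/jex, → ok.
Then filer.relocate with s→/fa, d→/pafluno/smatruve/jex, which returns ok.
Using filer.etch with p→/pafluno/smatruve/snejocro, c→da, — result: created.
Invoking filer.mkfold with p→/pafluno/smatruve/brigra, → ok.
Invoking filer.etch with p→/pafluno/smatruve/cresup/sni, c→vegija, and observe created.
Then filer.readout with p→/pafluno/smatruve/cresup/sni, → vegija.
Using filer.listout with p→/pafluno/smatruve: [brigra/, cresup/, jex, snejocro].

Answer: [brigra/, cresup/, jex, snejocro]


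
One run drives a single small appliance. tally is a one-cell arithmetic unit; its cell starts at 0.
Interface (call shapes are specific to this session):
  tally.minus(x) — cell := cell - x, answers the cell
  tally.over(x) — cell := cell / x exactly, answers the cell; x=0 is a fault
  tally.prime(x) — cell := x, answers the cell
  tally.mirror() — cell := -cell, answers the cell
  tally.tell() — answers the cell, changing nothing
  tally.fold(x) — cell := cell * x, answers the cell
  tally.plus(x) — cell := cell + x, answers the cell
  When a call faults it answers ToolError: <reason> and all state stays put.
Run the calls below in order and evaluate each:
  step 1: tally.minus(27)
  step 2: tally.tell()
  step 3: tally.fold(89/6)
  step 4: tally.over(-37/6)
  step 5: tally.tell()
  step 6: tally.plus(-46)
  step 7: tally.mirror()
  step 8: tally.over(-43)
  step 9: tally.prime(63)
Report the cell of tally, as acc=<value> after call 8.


Then tally.minus(x: 27), — result: -27.
Then tally.tell, — result: -27.
I run tally.fold(x: 89/6), — result: -801/2.
Using tally.over(x: -37/6), and observe 2403/37.
I try tally.tell, giving 2403/37.
Using tally.plus(x: -46), which returns 701/37.
Now I run tally.mirror, yielding -701/37.
Now I run tally.over(x: -43): 701/1591.
Invoking tally.prime(x: 63): 63.

Answer: acc=701/1591


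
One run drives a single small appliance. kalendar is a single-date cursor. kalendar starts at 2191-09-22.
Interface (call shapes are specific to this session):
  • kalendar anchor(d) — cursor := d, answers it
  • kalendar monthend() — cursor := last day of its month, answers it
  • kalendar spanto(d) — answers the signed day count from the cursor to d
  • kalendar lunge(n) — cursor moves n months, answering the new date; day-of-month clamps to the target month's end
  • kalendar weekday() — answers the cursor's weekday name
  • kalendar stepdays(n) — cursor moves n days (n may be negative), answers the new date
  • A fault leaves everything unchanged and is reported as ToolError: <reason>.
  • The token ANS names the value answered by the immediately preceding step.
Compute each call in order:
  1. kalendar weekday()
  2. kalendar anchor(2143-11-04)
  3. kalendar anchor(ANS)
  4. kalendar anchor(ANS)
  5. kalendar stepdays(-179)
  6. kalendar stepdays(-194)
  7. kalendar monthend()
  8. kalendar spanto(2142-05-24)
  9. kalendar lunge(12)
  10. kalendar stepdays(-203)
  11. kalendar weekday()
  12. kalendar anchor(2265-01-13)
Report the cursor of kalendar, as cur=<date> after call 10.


Answer: cur=2143-04-11

Derivation:
Step: kalendar weekday[]
Result: Thursday
Step: kalendar anchor[d: 2143-11-04]
Result: 2143-11-04
Step: kalendar anchor[d: ANS]
Result: 2143-11-04
Step: kalendar anchor[d: ANS]
Result: 2143-11-04
Step: kalendar stepdays[n: -179]
Result: 2143-05-09
Step: kalendar stepdays[n: -194]
Result: 2142-10-27
Step: kalendar monthend[]
Result: 2142-10-31
Step: kalendar spanto[d: 2142-05-24]
Result: -160
Step: kalendar lunge[n: 12]
Result: 2143-10-31
Step: kalendar stepdays[n: -203]
Result: 2143-04-11
Step: kalendar weekday[]
Result: Thursday
Step: kalendar anchor[d: 2265-01-13]
Result: 2265-01-13


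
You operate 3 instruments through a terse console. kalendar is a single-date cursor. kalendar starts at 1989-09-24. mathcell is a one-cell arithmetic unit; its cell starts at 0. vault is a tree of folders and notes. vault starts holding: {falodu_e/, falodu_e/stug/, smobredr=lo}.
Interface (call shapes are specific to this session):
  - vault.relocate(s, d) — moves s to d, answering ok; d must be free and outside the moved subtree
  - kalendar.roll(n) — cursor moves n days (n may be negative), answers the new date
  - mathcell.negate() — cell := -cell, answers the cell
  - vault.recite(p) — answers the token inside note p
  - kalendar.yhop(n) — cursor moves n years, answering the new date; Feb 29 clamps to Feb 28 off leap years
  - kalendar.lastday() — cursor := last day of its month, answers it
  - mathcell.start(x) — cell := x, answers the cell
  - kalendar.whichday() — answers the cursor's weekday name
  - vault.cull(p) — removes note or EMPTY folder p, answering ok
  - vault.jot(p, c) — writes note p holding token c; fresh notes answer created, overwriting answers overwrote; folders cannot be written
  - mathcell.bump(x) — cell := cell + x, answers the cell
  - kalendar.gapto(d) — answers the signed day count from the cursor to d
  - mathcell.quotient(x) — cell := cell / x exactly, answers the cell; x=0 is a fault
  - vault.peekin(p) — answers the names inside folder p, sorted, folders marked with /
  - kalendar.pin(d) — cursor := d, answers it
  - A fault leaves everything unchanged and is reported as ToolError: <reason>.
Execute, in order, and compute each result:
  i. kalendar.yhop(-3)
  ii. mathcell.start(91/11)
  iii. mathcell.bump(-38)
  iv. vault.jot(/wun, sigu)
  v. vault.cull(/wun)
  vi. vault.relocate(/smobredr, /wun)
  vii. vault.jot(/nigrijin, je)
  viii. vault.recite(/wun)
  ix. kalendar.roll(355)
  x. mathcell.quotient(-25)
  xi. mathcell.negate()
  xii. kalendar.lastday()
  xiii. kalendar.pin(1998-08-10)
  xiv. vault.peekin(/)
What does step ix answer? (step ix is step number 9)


! kalendar.yhop(-3) => 1986-09-24
! mathcell.start(91/11) => 91/11
! mathcell.bump(-38) => -327/11
! vault.jot(/wun, sigu) => created
! vault.cull(/wun) => ok
! vault.relocate(/smobredr, /wun) => ok
! vault.jot(/nigrijin, je) => created
! vault.recite(/wun) => lo
! kalendar.roll(355) => 1987-09-14
! mathcell.quotient(-25) => 327/275
! mathcell.negate() => -327/275
! kalendar.lastday() => 1987-09-30
! kalendar.pin(1998-08-10) => 1998-08-10
! vault.peekin(/) => [falodu_e/, nigrijin, wun]

Answer: 1987-09-14


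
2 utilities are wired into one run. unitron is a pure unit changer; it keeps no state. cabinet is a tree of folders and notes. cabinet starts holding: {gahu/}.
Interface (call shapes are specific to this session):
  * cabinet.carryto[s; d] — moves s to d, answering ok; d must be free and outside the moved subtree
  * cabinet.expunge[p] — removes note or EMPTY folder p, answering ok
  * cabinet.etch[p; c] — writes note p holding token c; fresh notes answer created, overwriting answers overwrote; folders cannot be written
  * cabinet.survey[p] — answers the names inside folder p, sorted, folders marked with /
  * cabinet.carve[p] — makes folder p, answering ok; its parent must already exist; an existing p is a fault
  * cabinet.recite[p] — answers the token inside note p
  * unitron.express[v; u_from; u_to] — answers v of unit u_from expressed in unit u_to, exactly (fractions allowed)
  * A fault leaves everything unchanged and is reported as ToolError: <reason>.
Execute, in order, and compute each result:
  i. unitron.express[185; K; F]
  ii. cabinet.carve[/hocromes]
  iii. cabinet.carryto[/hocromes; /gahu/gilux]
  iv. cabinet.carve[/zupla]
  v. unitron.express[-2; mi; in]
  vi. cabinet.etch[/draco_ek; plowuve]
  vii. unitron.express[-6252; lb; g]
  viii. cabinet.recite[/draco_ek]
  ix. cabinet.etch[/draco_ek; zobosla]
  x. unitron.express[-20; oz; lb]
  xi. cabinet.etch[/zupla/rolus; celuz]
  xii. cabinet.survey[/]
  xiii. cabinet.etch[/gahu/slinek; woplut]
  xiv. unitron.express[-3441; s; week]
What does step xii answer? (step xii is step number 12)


Answer: [draco_ek, gahu/, zupla/]

Derivation:
// unitron.express(v=185, u_from=K, u_to=F) : -12667/100
// cabinet.carve(p=/hocromes) : ok
// cabinet.carryto(s=/hocromes, d=/gahu/gilux) : ok
// cabinet.carve(p=/zupla) : ok
// unitron.express(v=-2, u_from=mi, u_to=in) : -126720
// cabinet.etch(p=/draco_ek, c=plowuve) : created
// unitron.express(v=-6252, u_from=lb, u_to=g) : -70896487431/25000
// cabinet.recite(p=/draco_ek) : plowuve
// cabinet.etch(p=/draco_ek, c=zobosla) : overwrote
// unitron.express(v=-20, u_from=oz, u_to=lb) : -5/4
// cabinet.etch(p=/zupla/rolus, c=celuz) : created
// cabinet.survey(p=/) : [draco_ek, gahu/, zupla/]
// cabinet.etch(p=/gahu/slinek, c=woplut) : created
// unitron.express(v=-3441, u_from=s, u_to=week) : -1147/201600


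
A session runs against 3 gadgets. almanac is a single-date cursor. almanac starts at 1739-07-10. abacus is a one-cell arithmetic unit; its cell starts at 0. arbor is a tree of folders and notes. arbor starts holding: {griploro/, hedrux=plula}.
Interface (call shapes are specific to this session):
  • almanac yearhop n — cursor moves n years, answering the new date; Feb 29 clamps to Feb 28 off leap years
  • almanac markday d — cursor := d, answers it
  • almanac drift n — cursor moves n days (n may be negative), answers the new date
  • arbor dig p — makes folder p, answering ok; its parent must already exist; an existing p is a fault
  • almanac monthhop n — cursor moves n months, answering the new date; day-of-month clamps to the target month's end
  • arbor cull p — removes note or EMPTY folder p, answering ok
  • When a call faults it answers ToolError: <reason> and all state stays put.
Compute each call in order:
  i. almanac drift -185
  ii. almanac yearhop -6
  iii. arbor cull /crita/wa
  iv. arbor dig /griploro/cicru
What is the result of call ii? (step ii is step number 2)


Using almanac drift on -185, — result: 1739-01-06.
I call almanac yearhop on -6, which returns 1733-01-06.
I invoke arbor cull on /crita/wa, which returns ToolError: not found.
Invoking arbor dig on /griploro/cicru: ok.

Answer: 1733-01-06


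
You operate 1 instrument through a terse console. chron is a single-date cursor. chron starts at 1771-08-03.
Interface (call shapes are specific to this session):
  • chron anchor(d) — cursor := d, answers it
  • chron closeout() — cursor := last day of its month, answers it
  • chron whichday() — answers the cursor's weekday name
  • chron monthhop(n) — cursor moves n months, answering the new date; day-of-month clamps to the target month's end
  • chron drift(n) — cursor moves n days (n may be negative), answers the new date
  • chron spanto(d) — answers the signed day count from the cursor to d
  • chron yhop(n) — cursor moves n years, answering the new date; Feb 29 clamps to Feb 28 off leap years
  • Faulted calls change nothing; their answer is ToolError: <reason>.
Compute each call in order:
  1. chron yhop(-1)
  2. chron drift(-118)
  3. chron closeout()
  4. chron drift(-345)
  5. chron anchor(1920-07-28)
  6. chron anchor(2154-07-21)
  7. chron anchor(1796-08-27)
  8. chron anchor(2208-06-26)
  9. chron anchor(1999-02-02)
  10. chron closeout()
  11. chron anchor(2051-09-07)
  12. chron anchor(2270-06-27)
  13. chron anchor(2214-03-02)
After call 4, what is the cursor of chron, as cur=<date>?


Answer: cur=1769-05-20

Derivation:
Do: chron yhop[n='-1']
See: 1770-08-03
Do: chron drift[n='-118']
See: 1770-04-07
Do: chron closeout[]
See: 1770-04-30
Do: chron drift[n='-345']
See: 1769-05-20
Do: chron anchor[d='1920-07-28']
See: 1920-07-28
Do: chron anchor[d='2154-07-21']
See: 2154-07-21
Do: chron anchor[d='1796-08-27']
See: 1796-08-27
Do: chron anchor[d='2208-06-26']
See: 2208-06-26
Do: chron anchor[d='1999-02-02']
See: 1999-02-02
Do: chron closeout[]
See: 1999-02-28
Do: chron anchor[d='2051-09-07']
See: 2051-09-07
Do: chron anchor[d='2270-06-27']
See: 2270-06-27
Do: chron anchor[d='2214-03-02']
See: 2214-03-02


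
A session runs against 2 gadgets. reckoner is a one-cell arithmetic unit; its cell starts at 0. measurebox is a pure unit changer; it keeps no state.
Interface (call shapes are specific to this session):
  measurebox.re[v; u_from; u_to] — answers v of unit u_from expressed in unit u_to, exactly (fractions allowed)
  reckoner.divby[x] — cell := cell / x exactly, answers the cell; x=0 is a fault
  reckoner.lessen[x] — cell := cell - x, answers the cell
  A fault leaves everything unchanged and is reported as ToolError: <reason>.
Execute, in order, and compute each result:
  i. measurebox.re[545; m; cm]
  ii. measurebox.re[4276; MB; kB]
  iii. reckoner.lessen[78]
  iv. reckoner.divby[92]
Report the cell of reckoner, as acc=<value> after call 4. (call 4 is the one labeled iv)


Answer: acc=-39/46

Derivation:
[in] measurebox.re v: 545 u_from: m u_to: cm
:: 54500
[in] measurebox.re v: 4276 u_from: MB u_to: kB
:: 4276000
[in] reckoner.lessen x: 78
:: -78
[in] reckoner.divby x: 92
:: -39/46


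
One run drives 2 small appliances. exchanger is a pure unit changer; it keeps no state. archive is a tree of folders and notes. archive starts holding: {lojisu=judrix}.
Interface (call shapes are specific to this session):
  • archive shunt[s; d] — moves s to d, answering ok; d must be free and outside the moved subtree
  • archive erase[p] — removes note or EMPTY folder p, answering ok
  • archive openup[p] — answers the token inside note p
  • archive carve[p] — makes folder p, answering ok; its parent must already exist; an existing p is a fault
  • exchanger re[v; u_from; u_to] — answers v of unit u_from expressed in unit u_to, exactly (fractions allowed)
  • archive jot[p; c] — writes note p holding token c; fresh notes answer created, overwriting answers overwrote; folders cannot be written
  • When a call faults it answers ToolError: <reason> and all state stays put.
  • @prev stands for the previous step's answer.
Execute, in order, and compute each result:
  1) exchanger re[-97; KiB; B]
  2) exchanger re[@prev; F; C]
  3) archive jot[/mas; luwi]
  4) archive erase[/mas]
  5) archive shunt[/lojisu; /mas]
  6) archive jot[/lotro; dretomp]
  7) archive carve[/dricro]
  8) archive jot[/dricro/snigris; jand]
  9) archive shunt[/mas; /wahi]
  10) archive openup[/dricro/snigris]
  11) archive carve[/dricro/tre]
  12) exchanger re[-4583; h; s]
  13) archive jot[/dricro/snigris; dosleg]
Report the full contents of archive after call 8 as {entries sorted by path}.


Answer: {dricro/, dricro/snigris=jand, lotro=dretomp, mas=judrix}

Derivation:
$ exchanger re -97 KiB B
  -99328
$ exchanger re @prev F C
  -55200
$ archive jot /mas luwi
  created
$ archive erase /mas
  ok
$ archive shunt /lojisu /mas
  ok
$ archive jot /lotro dretomp
  created
$ archive carve /dricro
  ok
$ archive jot /dricro/snigris jand
  created
$ archive shunt /mas /wahi
  ok
$ archive openup /dricro/snigris
  jand
$ archive carve /dricro/tre
  ok
$ exchanger re -4583 h s
  -16498800
$ archive jot /dricro/snigris dosleg
  overwrote


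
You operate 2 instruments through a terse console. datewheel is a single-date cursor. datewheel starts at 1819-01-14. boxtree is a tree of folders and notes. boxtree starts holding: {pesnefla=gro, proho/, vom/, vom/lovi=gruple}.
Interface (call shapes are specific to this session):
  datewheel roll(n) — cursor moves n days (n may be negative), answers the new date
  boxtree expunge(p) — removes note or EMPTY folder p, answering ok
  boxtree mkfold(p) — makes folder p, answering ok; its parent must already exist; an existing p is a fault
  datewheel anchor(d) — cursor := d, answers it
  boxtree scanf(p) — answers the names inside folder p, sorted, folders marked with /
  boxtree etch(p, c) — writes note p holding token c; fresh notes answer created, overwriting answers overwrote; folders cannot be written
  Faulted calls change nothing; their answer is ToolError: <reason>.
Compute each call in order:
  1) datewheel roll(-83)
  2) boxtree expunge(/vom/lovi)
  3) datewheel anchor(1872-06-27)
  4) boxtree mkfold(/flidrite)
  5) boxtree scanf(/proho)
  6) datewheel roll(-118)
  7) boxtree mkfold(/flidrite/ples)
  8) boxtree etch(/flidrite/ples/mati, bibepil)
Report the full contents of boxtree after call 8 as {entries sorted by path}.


> datewheel roll n→-83
  1818-10-23
> boxtree expunge p→/vom/lovi
  ok
> datewheel anchor d→1872-06-27
  1872-06-27
> boxtree mkfold p→/flidrite
  ok
> boxtree scanf p→/proho
  []
> datewheel roll n→-118
  1872-03-01
> boxtree mkfold p→/flidrite/ples
  ok
> boxtree etch p→/flidrite/ples/mati c→bibepil
  created

Answer: {flidrite/, flidrite/ples/, flidrite/ples/mati=bibepil, pesnefla=gro, proho/, vom/}


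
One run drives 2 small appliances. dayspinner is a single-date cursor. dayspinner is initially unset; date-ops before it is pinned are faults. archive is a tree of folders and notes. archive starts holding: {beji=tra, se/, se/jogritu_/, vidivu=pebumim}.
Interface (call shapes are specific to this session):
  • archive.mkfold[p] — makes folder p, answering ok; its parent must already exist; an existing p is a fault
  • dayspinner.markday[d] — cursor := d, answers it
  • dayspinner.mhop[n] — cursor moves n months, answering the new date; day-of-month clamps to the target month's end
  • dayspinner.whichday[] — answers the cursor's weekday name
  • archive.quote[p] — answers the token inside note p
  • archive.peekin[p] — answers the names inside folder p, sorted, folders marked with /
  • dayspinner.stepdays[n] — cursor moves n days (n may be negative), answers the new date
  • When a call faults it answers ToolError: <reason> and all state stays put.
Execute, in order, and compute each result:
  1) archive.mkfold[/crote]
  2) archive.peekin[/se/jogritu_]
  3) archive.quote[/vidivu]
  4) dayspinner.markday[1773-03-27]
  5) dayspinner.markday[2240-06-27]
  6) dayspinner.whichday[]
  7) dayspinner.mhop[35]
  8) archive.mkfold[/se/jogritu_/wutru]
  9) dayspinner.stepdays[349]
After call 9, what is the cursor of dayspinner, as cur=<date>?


Answer: cur=2244-05-10

Derivation:
> archive.mkfold /crote
= ok
> archive.peekin /se/jogritu_
= []
> archive.quote /vidivu
= pebumim
> dayspinner.markday 1773-03-27
= 1773-03-27
> dayspinner.markday 2240-06-27
= 2240-06-27
> dayspinner.whichday
= Saturday
> dayspinner.mhop 35
= 2243-05-27
> archive.mkfold /se/jogritu_/wutru
= ok
> dayspinner.stepdays 349
= 2244-05-10


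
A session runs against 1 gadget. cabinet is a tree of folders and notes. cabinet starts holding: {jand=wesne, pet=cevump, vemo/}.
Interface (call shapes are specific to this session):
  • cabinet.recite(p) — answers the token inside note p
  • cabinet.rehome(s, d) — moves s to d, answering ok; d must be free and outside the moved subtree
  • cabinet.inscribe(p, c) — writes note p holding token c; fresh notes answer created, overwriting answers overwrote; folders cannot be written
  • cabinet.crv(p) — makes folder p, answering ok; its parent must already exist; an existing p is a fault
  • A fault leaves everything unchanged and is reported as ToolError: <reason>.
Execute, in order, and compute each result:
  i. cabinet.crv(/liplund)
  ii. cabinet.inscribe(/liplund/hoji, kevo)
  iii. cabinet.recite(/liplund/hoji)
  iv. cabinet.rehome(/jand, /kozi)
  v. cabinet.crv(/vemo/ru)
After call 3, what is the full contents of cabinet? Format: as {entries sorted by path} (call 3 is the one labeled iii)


I try cabinet.crv using /liplund, and see ok.
I invoke cabinet.inscribe using /liplund/hoji, kevo, yielding created.
I try cabinet.recite using /liplund/hoji, giving kevo.
I try cabinet.rehome using /jand, /kozi, which returns ok.
I run cabinet.crv using /vemo/ru, yielding ok.

Answer: {jand=wesne, liplund/, liplund/hoji=kevo, pet=cevump, vemo/}
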